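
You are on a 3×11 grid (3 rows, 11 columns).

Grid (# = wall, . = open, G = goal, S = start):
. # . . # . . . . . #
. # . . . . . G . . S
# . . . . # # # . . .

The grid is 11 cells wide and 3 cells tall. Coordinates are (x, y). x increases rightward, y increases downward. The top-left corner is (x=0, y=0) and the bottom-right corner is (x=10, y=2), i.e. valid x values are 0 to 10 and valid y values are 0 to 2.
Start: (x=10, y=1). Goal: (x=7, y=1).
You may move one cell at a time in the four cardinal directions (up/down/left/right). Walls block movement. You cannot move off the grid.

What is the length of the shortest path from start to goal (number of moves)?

Answer: Shortest path length: 3

Derivation:
BFS from (x=10, y=1) until reaching (x=7, y=1):
  Distance 0: (x=10, y=1)
  Distance 1: (x=9, y=1), (x=10, y=2)
  Distance 2: (x=9, y=0), (x=8, y=1), (x=9, y=2)
  Distance 3: (x=8, y=0), (x=7, y=1), (x=8, y=2)  <- goal reached here
One shortest path (3 moves): (x=10, y=1) -> (x=9, y=1) -> (x=8, y=1) -> (x=7, y=1)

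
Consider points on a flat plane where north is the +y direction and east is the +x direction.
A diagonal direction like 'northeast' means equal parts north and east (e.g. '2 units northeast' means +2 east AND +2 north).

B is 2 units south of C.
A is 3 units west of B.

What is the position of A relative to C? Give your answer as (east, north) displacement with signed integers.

Answer: A is at (east=-3, north=-2) relative to C.

Derivation:
Place C at the origin (east=0, north=0).
  B is 2 units south of C: delta (east=+0, north=-2); B at (east=0, north=-2).
  A is 3 units west of B: delta (east=-3, north=+0); A at (east=-3, north=-2).
Therefore A relative to C: (east=-3, north=-2).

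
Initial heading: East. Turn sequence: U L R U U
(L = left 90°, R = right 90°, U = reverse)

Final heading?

Start: East
  U (U-turn (180°)) -> West
  L (left (90° counter-clockwise)) -> South
  R (right (90° clockwise)) -> West
  U (U-turn (180°)) -> East
  U (U-turn (180°)) -> West
Final: West

Answer: Final heading: West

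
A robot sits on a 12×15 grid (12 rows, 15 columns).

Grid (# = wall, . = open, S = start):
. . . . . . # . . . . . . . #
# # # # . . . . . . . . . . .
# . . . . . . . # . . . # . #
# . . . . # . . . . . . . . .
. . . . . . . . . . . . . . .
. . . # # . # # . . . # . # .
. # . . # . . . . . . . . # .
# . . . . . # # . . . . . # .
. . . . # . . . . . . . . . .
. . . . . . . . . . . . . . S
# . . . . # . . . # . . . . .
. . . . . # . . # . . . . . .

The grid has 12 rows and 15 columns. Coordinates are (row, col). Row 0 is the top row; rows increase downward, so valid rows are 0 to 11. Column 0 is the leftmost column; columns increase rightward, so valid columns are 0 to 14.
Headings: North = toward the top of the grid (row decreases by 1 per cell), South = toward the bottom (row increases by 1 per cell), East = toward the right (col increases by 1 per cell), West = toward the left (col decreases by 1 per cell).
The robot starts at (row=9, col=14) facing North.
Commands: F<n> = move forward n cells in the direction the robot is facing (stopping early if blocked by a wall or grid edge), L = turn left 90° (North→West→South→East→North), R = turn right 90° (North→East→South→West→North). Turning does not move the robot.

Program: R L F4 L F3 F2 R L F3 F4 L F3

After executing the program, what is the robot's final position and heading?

Answer: Final position: (row=8, col=14), facing South

Derivation:
Start: (row=9, col=14), facing North
  R: turn right, now facing East
  L: turn left, now facing North
  F4: move forward 4, now at (row=5, col=14)
  L: turn left, now facing West
  F3: move forward 0/3 (blocked), now at (row=5, col=14)
  F2: move forward 0/2 (blocked), now at (row=5, col=14)
  R: turn right, now facing North
  L: turn left, now facing West
  F3: move forward 0/3 (blocked), now at (row=5, col=14)
  F4: move forward 0/4 (blocked), now at (row=5, col=14)
  L: turn left, now facing South
  F3: move forward 3, now at (row=8, col=14)
Final: (row=8, col=14), facing South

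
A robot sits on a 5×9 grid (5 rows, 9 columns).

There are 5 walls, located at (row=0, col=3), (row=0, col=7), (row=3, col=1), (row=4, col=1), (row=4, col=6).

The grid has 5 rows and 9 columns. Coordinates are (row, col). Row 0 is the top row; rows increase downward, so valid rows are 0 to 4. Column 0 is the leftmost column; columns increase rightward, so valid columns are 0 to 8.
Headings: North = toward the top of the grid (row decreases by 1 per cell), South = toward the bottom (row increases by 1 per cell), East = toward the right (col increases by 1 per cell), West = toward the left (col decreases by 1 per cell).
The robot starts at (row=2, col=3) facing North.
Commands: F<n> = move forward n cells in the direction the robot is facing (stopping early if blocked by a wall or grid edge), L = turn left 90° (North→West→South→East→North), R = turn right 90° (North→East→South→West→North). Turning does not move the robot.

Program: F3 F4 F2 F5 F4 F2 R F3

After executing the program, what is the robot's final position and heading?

Answer: Final position: (row=1, col=6), facing East

Derivation:
Start: (row=2, col=3), facing North
  F3: move forward 1/3 (blocked), now at (row=1, col=3)
  F4: move forward 0/4 (blocked), now at (row=1, col=3)
  F2: move forward 0/2 (blocked), now at (row=1, col=3)
  F5: move forward 0/5 (blocked), now at (row=1, col=3)
  F4: move forward 0/4 (blocked), now at (row=1, col=3)
  F2: move forward 0/2 (blocked), now at (row=1, col=3)
  R: turn right, now facing East
  F3: move forward 3, now at (row=1, col=6)
Final: (row=1, col=6), facing East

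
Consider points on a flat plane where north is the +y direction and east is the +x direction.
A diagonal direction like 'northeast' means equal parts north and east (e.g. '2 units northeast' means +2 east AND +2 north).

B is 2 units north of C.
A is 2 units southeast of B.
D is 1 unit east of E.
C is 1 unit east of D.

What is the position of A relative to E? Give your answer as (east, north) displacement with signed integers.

Place E at the origin (east=0, north=0).
  D is 1 unit east of E: delta (east=+1, north=+0); D at (east=1, north=0).
  C is 1 unit east of D: delta (east=+1, north=+0); C at (east=2, north=0).
  B is 2 units north of C: delta (east=+0, north=+2); B at (east=2, north=2).
  A is 2 units southeast of B: delta (east=+2, north=-2); A at (east=4, north=0).
Therefore A relative to E: (east=4, north=0).

Answer: A is at (east=4, north=0) relative to E.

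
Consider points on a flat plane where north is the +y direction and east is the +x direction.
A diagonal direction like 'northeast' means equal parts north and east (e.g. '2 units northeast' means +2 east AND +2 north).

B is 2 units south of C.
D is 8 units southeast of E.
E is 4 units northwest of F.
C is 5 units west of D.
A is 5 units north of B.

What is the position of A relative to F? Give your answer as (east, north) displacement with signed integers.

Place F at the origin (east=0, north=0).
  E is 4 units northwest of F: delta (east=-4, north=+4); E at (east=-4, north=4).
  D is 8 units southeast of E: delta (east=+8, north=-8); D at (east=4, north=-4).
  C is 5 units west of D: delta (east=-5, north=+0); C at (east=-1, north=-4).
  B is 2 units south of C: delta (east=+0, north=-2); B at (east=-1, north=-6).
  A is 5 units north of B: delta (east=+0, north=+5); A at (east=-1, north=-1).
Therefore A relative to F: (east=-1, north=-1).

Answer: A is at (east=-1, north=-1) relative to F.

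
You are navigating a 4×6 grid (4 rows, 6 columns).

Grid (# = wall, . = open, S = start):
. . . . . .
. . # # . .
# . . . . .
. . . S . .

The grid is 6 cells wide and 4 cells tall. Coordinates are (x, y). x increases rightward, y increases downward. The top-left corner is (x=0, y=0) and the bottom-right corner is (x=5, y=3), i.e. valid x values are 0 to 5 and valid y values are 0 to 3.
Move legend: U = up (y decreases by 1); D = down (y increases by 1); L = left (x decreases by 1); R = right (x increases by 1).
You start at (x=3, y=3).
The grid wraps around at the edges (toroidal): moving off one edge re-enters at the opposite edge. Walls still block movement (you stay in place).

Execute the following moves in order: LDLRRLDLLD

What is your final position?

Start: (x=3, y=3)
  L (left): (x=3, y=3) -> (x=2, y=3)
  D (down): (x=2, y=3) -> (x=2, y=0)
  L (left): (x=2, y=0) -> (x=1, y=0)
  R (right): (x=1, y=0) -> (x=2, y=0)
  R (right): (x=2, y=0) -> (x=3, y=0)
  L (left): (x=3, y=0) -> (x=2, y=0)
  D (down): blocked, stay at (x=2, y=0)
  L (left): (x=2, y=0) -> (x=1, y=0)
  L (left): (x=1, y=0) -> (x=0, y=0)
  D (down): (x=0, y=0) -> (x=0, y=1)
Final: (x=0, y=1)

Answer: Final position: (x=0, y=1)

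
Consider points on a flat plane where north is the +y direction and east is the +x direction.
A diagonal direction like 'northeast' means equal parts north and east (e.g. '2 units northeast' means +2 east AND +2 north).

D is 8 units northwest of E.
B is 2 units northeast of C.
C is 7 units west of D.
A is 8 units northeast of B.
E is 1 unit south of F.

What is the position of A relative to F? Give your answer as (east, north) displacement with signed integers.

Place F at the origin (east=0, north=0).
  E is 1 unit south of F: delta (east=+0, north=-1); E at (east=0, north=-1).
  D is 8 units northwest of E: delta (east=-8, north=+8); D at (east=-8, north=7).
  C is 7 units west of D: delta (east=-7, north=+0); C at (east=-15, north=7).
  B is 2 units northeast of C: delta (east=+2, north=+2); B at (east=-13, north=9).
  A is 8 units northeast of B: delta (east=+8, north=+8); A at (east=-5, north=17).
Therefore A relative to F: (east=-5, north=17).

Answer: A is at (east=-5, north=17) relative to F.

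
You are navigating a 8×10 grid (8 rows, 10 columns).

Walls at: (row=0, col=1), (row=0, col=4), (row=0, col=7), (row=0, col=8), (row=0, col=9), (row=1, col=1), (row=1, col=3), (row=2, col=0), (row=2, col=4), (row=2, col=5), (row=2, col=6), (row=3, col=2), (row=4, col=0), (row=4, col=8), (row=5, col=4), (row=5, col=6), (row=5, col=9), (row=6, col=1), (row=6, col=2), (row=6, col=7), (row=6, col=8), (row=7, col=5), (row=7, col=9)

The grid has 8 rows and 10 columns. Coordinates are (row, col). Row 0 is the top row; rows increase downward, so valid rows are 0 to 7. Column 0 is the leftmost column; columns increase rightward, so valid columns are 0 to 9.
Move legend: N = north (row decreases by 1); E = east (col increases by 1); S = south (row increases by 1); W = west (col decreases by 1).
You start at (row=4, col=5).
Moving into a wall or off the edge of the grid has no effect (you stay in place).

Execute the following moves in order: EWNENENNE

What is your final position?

Answer: Final position: (row=1, col=8)

Derivation:
Start: (row=4, col=5)
  E (east): (row=4, col=5) -> (row=4, col=6)
  W (west): (row=4, col=6) -> (row=4, col=5)
  N (north): (row=4, col=5) -> (row=3, col=5)
  E (east): (row=3, col=5) -> (row=3, col=6)
  N (north): blocked, stay at (row=3, col=6)
  E (east): (row=3, col=6) -> (row=3, col=7)
  N (north): (row=3, col=7) -> (row=2, col=7)
  N (north): (row=2, col=7) -> (row=1, col=7)
  E (east): (row=1, col=7) -> (row=1, col=8)
Final: (row=1, col=8)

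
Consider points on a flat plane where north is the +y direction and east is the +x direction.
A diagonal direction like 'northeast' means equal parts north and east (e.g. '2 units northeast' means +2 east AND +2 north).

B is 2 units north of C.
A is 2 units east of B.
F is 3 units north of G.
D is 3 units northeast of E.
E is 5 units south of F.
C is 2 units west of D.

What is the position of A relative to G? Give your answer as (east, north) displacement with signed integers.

Place G at the origin (east=0, north=0).
  F is 3 units north of G: delta (east=+0, north=+3); F at (east=0, north=3).
  E is 5 units south of F: delta (east=+0, north=-5); E at (east=0, north=-2).
  D is 3 units northeast of E: delta (east=+3, north=+3); D at (east=3, north=1).
  C is 2 units west of D: delta (east=-2, north=+0); C at (east=1, north=1).
  B is 2 units north of C: delta (east=+0, north=+2); B at (east=1, north=3).
  A is 2 units east of B: delta (east=+2, north=+0); A at (east=3, north=3).
Therefore A relative to G: (east=3, north=3).

Answer: A is at (east=3, north=3) relative to G.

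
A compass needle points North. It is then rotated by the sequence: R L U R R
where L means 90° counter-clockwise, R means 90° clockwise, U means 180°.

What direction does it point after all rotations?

Answer: Final heading: North

Derivation:
Start: North
  R (right (90° clockwise)) -> East
  L (left (90° counter-clockwise)) -> North
  U (U-turn (180°)) -> South
  R (right (90° clockwise)) -> West
  R (right (90° clockwise)) -> North
Final: North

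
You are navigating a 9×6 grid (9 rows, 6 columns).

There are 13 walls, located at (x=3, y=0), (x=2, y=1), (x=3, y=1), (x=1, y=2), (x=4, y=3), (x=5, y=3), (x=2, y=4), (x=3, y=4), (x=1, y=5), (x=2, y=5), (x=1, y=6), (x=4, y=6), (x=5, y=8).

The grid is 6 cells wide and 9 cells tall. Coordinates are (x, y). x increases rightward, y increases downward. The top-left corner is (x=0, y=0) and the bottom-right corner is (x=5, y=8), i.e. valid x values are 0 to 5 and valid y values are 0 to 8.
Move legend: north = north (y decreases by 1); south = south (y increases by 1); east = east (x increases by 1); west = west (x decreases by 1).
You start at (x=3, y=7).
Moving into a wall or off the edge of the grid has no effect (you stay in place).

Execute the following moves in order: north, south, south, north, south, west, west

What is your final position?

Start: (x=3, y=7)
  north (north): (x=3, y=7) -> (x=3, y=6)
  south (south): (x=3, y=6) -> (x=3, y=7)
  south (south): (x=3, y=7) -> (x=3, y=8)
  north (north): (x=3, y=8) -> (x=3, y=7)
  south (south): (x=3, y=7) -> (x=3, y=8)
  west (west): (x=3, y=8) -> (x=2, y=8)
  west (west): (x=2, y=8) -> (x=1, y=8)
Final: (x=1, y=8)

Answer: Final position: (x=1, y=8)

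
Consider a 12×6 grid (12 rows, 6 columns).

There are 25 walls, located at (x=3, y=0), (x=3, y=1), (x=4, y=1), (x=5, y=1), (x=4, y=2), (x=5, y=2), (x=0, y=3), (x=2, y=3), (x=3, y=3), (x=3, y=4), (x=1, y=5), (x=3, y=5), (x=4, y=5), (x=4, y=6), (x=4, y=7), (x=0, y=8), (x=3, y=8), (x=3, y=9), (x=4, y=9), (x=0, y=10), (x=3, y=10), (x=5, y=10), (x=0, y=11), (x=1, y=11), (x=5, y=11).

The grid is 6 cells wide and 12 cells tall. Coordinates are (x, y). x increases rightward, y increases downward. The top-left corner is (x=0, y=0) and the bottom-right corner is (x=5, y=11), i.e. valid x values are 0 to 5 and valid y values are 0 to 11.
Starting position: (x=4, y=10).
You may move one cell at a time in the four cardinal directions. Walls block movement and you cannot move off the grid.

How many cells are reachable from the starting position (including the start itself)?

Answer: Reachable cells: 35

Derivation:
BFS flood-fill from (x=4, y=10):
  Distance 0: (x=4, y=10)
  Distance 1: (x=4, y=11)
  Distance 2: (x=3, y=11)
  Distance 3: (x=2, y=11)
  Distance 4: (x=2, y=10)
  Distance 5: (x=2, y=9), (x=1, y=10)
  Distance 6: (x=2, y=8), (x=1, y=9)
  Distance 7: (x=2, y=7), (x=1, y=8), (x=0, y=9)
  Distance 8: (x=2, y=6), (x=1, y=7), (x=3, y=7)
  Distance 9: (x=2, y=5), (x=1, y=6), (x=3, y=6), (x=0, y=7)
  Distance 10: (x=2, y=4), (x=0, y=6)
  Distance 11: (x=1, y=4), (x=0, y=5)
  Distance 12: (x=1, y=3), (x=0, y=4)
  Distance 13: (x=1, y=2)
  Distance 14: (x=1, y=1), (x=0, y=2), (x=2, y=2)
  Distance 15: (x=1, y=0), (x=0, y=1), (x=2, y=1), (x=3, y=2)
  Distance 16: (x=0, y=0), (x=2, y=0)
Total reachable: 35 (grid has 47 open cells total)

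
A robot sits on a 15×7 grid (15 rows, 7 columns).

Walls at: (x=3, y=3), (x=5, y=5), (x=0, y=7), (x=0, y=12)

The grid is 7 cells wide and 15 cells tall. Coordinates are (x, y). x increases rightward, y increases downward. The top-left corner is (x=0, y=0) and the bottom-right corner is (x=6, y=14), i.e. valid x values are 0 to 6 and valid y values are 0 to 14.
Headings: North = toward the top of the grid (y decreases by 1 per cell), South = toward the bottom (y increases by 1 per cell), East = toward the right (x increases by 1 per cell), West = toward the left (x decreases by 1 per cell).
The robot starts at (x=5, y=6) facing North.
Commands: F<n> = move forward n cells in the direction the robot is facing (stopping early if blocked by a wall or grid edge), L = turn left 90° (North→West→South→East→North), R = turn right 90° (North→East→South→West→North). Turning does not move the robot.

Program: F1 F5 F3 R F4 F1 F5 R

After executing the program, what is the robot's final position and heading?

Answer: Final position: (x=6, y=6), facing South

Derivation:
Start: (x=5, y=6), facing North
  F1: move forward 0/1 (blocked), now at (x=5, y=6)
  F5: move forward 0/5 (blocked), now at (x=5, y=6)
  F3: move forward 0/3 (blocked), now at (x=5, y=6)
  R: turn right, now facing East
  F4: move forward 1/4 (blocked), now at (x=6, y=6)
  F1: move forward 0/1 (blocked), now at (x=6, y=6)
  F5: move forward 0/5 (blocked), now at (x=6, y=6)
  R: turn right, now facing South
Final: (x=6, y=6), facing South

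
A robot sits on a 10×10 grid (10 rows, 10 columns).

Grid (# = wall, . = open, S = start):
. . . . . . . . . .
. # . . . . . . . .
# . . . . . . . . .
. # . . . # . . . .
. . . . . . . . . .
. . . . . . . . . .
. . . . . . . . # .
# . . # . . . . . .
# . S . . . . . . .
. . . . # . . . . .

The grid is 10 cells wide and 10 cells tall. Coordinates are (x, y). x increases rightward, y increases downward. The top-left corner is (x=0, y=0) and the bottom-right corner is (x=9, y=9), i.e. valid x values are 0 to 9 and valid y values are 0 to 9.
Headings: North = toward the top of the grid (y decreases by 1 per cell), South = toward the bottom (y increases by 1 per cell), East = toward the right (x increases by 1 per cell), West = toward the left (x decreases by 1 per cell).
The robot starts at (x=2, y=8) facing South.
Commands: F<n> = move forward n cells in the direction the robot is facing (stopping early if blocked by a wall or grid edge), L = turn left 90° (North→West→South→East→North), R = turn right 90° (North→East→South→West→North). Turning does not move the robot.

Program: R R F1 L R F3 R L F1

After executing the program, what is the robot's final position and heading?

Start: (x=2, y=8), facing South
  R: turn right, now facing West
  R: turn right, now facing North
  F1: move forward 1, now at (x=2, y=7)
  L: turn left, now facing West
  R: turn right, now facing North
  F3: move forward 3, now at (x=2, y=4)
  R: turn right, now facing East
  L: turn left, now facing North
  F1: move forward 1, now at (x=2, y=3)
Final: (x=2, y=3), facing North

Answer: Final position: (x=2, y=3), facing North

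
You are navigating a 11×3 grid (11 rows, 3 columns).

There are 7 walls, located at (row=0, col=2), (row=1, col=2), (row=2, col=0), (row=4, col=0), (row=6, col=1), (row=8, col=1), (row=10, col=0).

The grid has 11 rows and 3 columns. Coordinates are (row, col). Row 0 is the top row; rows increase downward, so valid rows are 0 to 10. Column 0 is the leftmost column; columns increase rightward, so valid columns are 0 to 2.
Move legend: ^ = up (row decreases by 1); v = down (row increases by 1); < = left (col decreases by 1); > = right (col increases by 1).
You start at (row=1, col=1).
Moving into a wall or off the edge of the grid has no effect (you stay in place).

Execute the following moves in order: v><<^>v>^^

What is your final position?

Answer: Final position: (row=2, col=2)

Derivation:
Start: (row=1, col=1)
  v (down): (row=1, col=1) -> (row=2, col=1)
  > (right): (row=2, col=1) -> (row=2, col=2)
  < (left): (row=2, col=2) -> (row=2, col=1)
  < (left): blocked, stay at (row=2, col=1)
  ^ (up): (row=2, col=1) -> (row=1, col=1)
  > (right): blocked, stay at (row=1, col=1)
  v (down): (row=1, col=1) -> (row=2, col=1)
  > (right): (row=2, col=1) -> (row=2, col=2)
  ^ (up): blocked, stay at (row=2, col=2)
  ^ (up): blocked, stay at (row=2, col=2)
Final: (row=2, col=2)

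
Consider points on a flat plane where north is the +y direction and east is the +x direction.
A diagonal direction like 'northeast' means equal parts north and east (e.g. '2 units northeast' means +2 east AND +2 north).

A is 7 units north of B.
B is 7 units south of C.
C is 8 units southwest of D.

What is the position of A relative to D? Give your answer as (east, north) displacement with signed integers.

Answer: A is at (east=-8, north=-8) relative to D.

Derivation:
Place D at the origin (east=0, north=0).
  C is 8 units southwest of D: delta (east=-8, north=-8); C at (east=-8, north=-8).
  B is 7 units south of C: delta (east=+0, north=-7); B at (east=-8, north=-15).
  A is 7 units north of B: delta (east=+0, north=+7); A at (east=-8, north=-8).
Therefore A relative to D: (east=-8, north=-8).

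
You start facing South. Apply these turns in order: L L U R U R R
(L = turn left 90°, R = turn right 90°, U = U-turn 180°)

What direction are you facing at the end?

Answer: Final heading: West

Derivation:
Start: South
  L (left (90° counter-clockwise)) -> East
  L (left (90° counter-clockwise)) -> North
  U (U-turn (180°)) -> South
  R (right (90° clockwise)) -> West
  U (U-turn (180°)) -> East
  R (right (90° clockwise)) -> South
  R (right (90° clockwise)) -> West
Final: West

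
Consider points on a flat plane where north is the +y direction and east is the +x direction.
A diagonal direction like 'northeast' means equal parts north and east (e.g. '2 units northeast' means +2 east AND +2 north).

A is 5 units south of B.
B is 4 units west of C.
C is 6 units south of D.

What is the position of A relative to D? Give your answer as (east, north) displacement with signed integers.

Place D at the origin (east=0, north=0).
  C is 6 units south of D: delta (east=+0, north=-6); C at (east=0, north=-6).
  B is 4 units west of C: delta (east=-4, north=+0); B at (east=-4, north=-6).
  A is 5 units south of B: delta (east=+0, north=-5); A at (east=-4, north=-11).
Therefore A relative to D: (east=-4, north=-11).

Answer: A is at (east=-4, north=-11) relative to D.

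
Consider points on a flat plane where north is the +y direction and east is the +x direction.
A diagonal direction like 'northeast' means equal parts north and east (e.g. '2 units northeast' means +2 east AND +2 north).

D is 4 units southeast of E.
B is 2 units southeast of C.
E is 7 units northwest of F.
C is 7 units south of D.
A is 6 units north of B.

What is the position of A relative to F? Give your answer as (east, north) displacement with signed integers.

Answer: A is at (east=-1, north=0) relative to F.

Derivation:
Place F at the origin (east=0, north=0).
  E is 7 units northwest of F: delta (east=-7, north=+7); E at (east=-7, north=7).
  D is 4 units southeast of E: delta (east=+4, north=-4); D at (east=-3, north=3).
  C is 7 units south of D: delta (east=+0, north=-7); C at (east=-3, north=-4).
  B is 2 units southeast of C: delta (east=+2, north=-2); B at (east=-1, north=-6).
  A is 6 units north of B: delta (east=+0, north=+6); A at (east=-1, north=0).
Therefore A relative to F: (east=-1, north=0).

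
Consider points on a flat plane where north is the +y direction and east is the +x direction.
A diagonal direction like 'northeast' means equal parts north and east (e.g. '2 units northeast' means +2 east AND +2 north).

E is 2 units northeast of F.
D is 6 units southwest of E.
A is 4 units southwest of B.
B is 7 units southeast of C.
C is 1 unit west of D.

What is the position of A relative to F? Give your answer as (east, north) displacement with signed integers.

Answer: A is at (east=-2, north=-15) relative to F.

Derivation:
Place F at the origin (east=0, north=0).
  E is 2 units northeast of F: delta (east=+2, north=+2); E at (east=2, north=2).
  D is 6 units southwest of E: delta (east=-6, north=-6); D at (east=-4, north=-4).
  C is 1 unit west of D: delta (east=-1, north=+0); C at (east=-5, north=-4).
  B is 7 units southeast of C: delta (east=+7, north=-7); B at (east=2, north=-11).
  A is 4 units southwest of B: delta (east=-4, north=-4); A at (east=-2, north=-15).
Therefore A relative to F: (east=-2, north=-15).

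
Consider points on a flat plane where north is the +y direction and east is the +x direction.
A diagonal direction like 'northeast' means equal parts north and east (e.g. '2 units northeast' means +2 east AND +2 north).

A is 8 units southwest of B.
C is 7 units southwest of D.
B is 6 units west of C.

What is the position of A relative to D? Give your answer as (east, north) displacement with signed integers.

Answer: A is at (east=-21, north=-15) relative to D.

Derivation:
Place D at the origin (east=0, north=0).
  C is 7 units southwest of D: delta (east=-7, north=-7); C at (east=-7, north=-7).
  B is 6 units west of C: delta (east=-6, north=+0); B at (east=-13, north=-7).
  A is 8 units southwest of B: delta (east=-8, north=-8); A at (east=-21, north=-15).
Therefore A relative to D: (east=-21, north=-15).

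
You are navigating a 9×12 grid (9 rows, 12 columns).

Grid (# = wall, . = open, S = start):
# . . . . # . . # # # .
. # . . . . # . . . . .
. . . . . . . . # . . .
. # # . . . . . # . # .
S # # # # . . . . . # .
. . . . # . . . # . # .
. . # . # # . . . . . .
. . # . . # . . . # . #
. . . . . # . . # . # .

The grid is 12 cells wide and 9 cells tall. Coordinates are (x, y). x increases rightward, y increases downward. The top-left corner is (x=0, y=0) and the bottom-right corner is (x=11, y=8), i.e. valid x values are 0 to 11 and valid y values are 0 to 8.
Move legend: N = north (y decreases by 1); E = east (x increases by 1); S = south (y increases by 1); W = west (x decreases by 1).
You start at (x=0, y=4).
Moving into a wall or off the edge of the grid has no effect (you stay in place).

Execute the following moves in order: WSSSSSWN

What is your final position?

Answer: Final position: (x=0, y=7)

Derivation:
Start: (x=0, y=4)
  W (west): blocked, stay at (x=0, y=4)
  S (south): (x=0, y=4) -> (x=0, y=5)
  S (south): (x=0, y=5) -> (x=0, y=6)
  S (south): (x=0, y=6) -> (x=0, y=7)
  S (south): (x=0, y=7) -> (x=0, y=8)
  S (south): blocked, stay at (x=0, y=8)
  W (west): blocked, stay at (x=0, y=8)
  N (north): (x=0, y=8) -> (x=0, y=7)
Final: (x=0, y=7)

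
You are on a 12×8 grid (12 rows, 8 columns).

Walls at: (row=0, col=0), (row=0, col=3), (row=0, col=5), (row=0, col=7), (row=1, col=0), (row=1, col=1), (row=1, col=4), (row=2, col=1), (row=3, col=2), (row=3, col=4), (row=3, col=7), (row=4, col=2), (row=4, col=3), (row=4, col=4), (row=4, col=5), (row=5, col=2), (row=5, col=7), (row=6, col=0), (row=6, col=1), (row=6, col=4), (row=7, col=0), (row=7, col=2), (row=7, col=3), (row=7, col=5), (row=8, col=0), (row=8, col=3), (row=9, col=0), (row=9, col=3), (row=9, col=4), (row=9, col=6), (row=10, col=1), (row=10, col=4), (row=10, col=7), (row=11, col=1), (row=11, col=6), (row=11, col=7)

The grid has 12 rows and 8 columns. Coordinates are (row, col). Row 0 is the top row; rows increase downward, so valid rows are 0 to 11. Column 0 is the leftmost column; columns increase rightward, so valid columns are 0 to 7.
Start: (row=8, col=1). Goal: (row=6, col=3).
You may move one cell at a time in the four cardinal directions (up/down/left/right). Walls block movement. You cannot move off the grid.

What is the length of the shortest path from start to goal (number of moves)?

Answer: Shortest path length: 18

Derivation:
BFS from (row=8, col=1) until reaching (row=6, col=3):
  Distance 0: (row=8, col=1)
  Distance 1: (row=7, col=1), (row=8, col=2), (row=9, col=1)
  Distance 2: (row=9, col=2)
  Distance 3: (row=10, col=2)
  Distance 4: (row=10, col=3), (row=11, col=2)
  Distance 5: (row=11, col=3)
  Distance 6: (row=11, col=4)
  Distance 7: (row=11, col=5)
  Distance 8: (row=10, col=5)
  Distance 9: (row=9, col=5), (row=10, col=6)
  Distance 10: (row=8, col=5)
  Distance 11: (row=8, col=4), (row=8, col=6)
  Distance 12: (row=7, col=4), (row=7, col=6), (row=8, col=7)
  Distance 13: (row=6, col=6), (row=7, col=7), (row=9, col=7)
  Distance 14: (row=5, col=6), (row=6, col=5), (row=6, col=7)
  Distance 15: (row=4, col=6), (row=5, col=5)
  Distance 16: (row=3, col=6), (row=4, col=7), (row=5, col=4)
  Distance 17: (row=2, col=6), (row=3, col=5), (row=5, col=3)
  Distance 18: (row=1, col=6), (row=2, col=5), (row=2, col=7), (row=6, col=3)  <- goal reached here
One shortest path (18 moves): (row=8, col=1) -> (row=8, col=2) -> (row=9, col=2) -> (row=10, col=2) -> (row=10, col=3) -> (row=11, col=3) -> (row=11, col=4) -> (row=11, col=5) -> (row=10, col=5) -> (row=9, col=5) -> (row=8, col=5) -> (row=8, col=6) -> (row=7, col=6) -> (row=6, col=6) -> (row=6, col=5) -> (row=5, col=5) -> (row=5, col=4) -> (row=5, col=3) -> (row=6, col=3)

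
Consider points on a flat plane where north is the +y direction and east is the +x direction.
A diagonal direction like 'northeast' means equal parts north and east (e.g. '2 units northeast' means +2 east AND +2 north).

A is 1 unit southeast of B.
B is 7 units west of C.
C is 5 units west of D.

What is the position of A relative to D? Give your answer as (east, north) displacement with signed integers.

Answer: A is at (east=-11, north=-1) relative to D.

Derivation:
Place D at the origin (east=0, north=0).
  C is 5 units west of D: delta (east=-5, north=+0); C at (east=-5, north=0).
  B is 7 units west of C: delta (east=-7, north=+0); B at (east=-12, north=0).
  A is 1 unit southeast of B: delta (east=+1, north=-1); A at (east=-11, north=-1).
Therefore A relative to D: (east=-11, north=-1).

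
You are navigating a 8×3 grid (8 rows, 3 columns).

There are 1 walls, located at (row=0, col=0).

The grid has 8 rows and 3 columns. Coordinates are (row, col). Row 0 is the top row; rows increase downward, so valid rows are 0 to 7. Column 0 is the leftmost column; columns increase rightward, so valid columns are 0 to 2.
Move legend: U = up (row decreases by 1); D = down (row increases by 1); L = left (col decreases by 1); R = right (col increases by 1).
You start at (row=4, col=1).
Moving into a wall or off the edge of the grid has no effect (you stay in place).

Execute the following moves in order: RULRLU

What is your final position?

Answer: Final position: (row=2, col=1)

Derivation:
Start: (row=4, col=1)
  R (right): (row=4, col=1) -> (row=4, col=2)
  U (up): (row=4, col=2) -> (row=3, col=2)
  L (left): (row=3, col=2) -> (row=3, col=1)
  R (right): (row=3, col=1) -> (row=3, col=2)
  L (left): (row=3, col=2) -> (row=3, col=1)
  U (up): (row=3, col=1) -> (row=2, col=1)
Final: (row=2, col=1)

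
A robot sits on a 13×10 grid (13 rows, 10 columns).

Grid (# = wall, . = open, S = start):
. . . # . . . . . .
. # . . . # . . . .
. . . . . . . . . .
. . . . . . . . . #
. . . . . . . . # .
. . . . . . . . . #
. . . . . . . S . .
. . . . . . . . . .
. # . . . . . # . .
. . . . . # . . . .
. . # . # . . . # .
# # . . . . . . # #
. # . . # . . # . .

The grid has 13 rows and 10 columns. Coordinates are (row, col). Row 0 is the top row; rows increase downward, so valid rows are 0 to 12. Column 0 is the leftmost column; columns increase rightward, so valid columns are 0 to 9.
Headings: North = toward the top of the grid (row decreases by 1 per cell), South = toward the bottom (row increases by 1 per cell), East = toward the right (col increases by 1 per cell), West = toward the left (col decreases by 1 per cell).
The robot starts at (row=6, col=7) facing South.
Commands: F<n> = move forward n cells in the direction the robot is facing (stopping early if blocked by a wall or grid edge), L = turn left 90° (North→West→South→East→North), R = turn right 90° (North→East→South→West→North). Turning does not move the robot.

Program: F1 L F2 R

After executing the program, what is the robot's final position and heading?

Start: (row=6, col=7), facing South
  F1: move forward 1, now at (row=7, col=7)
  L: turn left, now facing East
  F2: move forward 2, now at (row=7, col=9)
  R: turn right, now facing South
Final: (row=7, col=9), facing South

Answer: Final position: (row=7, col=9), facing South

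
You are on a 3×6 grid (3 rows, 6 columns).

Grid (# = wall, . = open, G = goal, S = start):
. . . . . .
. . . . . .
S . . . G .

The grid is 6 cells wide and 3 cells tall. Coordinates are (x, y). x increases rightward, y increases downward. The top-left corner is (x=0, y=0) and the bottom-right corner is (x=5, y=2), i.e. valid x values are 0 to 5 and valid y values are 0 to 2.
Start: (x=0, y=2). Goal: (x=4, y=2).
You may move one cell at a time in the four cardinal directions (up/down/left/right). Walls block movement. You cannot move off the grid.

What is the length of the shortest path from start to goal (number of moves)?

Answer: Shortest path length: 4

Derivation:
BFS from (x=0, y=2) until reaching (x=4, y=2):
  Distance 0: (x=0, y=2)
  Distance 1: (x=0, y=1), (x=1, y=2)
  Distance 2: (x=0, y=0), (x=1, y=1), (x=2, y=2)
  Distance 3: (x=1, y=0), (x=2, y=1), (x=3, y=2)
  Distance 4: (x=2, y=0), (x=3, y=1), (x=4, y=2)  <- goal reached here
One shortest path (4 moves): (x=0, y=2) -> (x=1, y=2) -> (x=2, y=2) -> (x=3, y=2) -> (x=4, y=2)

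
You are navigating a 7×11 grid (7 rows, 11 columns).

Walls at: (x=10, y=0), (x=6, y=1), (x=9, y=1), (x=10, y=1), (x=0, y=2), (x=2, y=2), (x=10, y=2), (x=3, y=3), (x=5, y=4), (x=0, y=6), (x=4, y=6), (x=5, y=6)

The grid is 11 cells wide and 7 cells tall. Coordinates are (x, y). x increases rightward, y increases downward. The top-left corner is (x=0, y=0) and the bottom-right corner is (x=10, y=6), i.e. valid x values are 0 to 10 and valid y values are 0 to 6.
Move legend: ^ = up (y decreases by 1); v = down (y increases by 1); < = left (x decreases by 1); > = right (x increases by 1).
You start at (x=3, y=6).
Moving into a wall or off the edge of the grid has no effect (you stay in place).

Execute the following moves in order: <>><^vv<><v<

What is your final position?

Start: (x=3, y=6)
  < (left): (x=3, y=6) -> (x=2, y=6)
  > (right): (x=2, y=6) -> (x=3, y=6)
  > (right): blocked, stay at (x=3, y=6)
  < (left): (x=3, y=6) -> (x=2, y=6)
  ^ (up): (x=2, y=6) -> (x=2, y=5)
  v (down): (x=2, y=5) -> (x=2, y=6)
  v (down): blocked, stay at (x=2, y=6)
  < (left): (x=2, y=6) -> (x=1, y=6)
  > (right): (x=1, y=6) -> (x=2, y=6)
  < (left): (x=2, y=6) -> (x=1, y=6)
  v (down): blocked, stay at (x=1, y=6)
  < (left): blocked, stay at (x=1, y=6)
Final: (x=1, y=6)

Answer: Final position: (x=1, y=6)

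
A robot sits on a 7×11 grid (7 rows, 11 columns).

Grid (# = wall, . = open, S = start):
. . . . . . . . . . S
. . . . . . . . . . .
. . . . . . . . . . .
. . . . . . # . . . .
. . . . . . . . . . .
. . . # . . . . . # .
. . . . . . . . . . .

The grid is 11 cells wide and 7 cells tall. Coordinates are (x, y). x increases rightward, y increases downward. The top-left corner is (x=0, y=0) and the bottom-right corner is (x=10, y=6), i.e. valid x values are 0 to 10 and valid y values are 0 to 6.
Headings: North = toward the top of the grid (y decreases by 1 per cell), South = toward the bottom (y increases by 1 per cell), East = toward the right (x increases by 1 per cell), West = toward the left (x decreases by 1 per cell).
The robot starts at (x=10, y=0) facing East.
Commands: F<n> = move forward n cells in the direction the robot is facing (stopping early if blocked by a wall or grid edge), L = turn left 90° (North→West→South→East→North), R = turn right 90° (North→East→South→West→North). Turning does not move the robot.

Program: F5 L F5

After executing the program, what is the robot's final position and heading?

Start: (x=10, y=0), facing East
  F5: move forward 0/5 (blocked), now at (x=10, y=0)
  L: turn left, now facing North
  F5: move forward 0/5 (blocked), now at (x=10, y=0)
Final: (x=10, y=0), facing North

Answer: Final position: (x=10, y=0), facing North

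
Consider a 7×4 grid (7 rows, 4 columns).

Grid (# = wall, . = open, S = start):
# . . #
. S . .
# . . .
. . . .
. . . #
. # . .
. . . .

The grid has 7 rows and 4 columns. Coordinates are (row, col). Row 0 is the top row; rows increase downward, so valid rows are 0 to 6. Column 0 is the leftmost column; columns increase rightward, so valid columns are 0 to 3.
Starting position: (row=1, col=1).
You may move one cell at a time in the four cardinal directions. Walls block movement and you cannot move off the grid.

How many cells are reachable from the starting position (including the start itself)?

Answer: Reachable cells: 23

Derivation:
BFS flood-fill from (row=1, col=1):
  Distance 0: (row=1, col=1)
  Distance 1: (row=0, col=1), (row=1, col=0), (row=1, col=2), (row=2, col=1)
  Distance 2: (row=0, col=2), (row=1, col=3), (row=2, col=2), (row=3, col=1)
  Distance 3: (row=2, col=3), (row=3, col=0), (row=3, col=2), (row=4, col=1)
  Distance 4: (row=3, col=3), (row=4, col=0), (row=4, col=2)
  Distance 5: (row=5, col=0), (row=5, col=2)
  Distance 6: (row=5, col=3), (row=6, col=0), (row=6, col=2)
  Distance 7: (row=6, col=1), (row=6, col=3)
Total reachable: 23 (grid has 23 open cells total)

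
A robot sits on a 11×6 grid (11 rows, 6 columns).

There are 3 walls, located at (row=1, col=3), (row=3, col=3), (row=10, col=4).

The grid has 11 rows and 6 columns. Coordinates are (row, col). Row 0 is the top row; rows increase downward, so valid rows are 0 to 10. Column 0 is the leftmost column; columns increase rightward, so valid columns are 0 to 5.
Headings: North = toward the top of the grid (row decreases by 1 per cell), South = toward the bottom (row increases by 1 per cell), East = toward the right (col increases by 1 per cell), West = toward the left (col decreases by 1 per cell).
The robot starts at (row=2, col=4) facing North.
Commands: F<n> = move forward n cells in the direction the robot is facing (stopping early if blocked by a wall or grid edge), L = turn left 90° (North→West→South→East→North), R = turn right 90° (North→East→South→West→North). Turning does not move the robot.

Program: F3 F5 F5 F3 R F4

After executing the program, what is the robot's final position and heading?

Start: (row=2, col=4), facing North
  F3: move forward 2/3 (blocked), now at (row=0, col=4)
  F5: move forward 0/5 (blocked), now at (row=0, col=4)
  F5: move forward 0/5 (blocked), now at (row=0, col=4)
  F3: move forward 0/3 (blocked), now at (row=0, col=4)
  R: turn right, now facing East
  F4: move forward 1/4 (blocked), now at (row=0, col=5)
Final: (row=0, col=5), facing East

Answer: Final position: (row=0, col=5), facing East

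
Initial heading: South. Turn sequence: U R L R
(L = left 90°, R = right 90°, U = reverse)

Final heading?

Answer: Final heading: East

Derivation:
Start: South
  U (U-turn (180°)) -> North
  R (right (90° clockwise)) -> East
  L (left (90° counter-clockwise)) -> North
  R (right (90° clockwise)) -> East
Final: East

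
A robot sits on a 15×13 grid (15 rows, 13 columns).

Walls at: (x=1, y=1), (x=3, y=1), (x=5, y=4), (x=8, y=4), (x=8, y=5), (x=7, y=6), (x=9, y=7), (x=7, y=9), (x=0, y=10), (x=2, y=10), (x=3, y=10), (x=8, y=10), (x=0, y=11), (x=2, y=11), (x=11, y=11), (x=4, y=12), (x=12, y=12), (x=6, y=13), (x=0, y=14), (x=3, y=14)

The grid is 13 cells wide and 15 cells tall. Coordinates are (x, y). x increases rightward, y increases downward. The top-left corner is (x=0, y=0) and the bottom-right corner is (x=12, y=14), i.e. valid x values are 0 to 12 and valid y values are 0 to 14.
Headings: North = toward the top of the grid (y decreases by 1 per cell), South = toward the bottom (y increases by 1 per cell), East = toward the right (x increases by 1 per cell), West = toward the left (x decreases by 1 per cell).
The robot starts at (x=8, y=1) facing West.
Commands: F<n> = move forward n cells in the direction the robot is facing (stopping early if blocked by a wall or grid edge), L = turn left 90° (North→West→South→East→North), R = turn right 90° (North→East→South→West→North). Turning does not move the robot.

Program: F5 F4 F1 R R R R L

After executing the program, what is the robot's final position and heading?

Start: (x=8, y=1), facing West
  F5: move forward 4/5 (blocked), now at (x=4, y=1)
  F4: move forward 0/4 (blocked), now at (x=4, y=1)
  F1: move forward 0/1 (blocked), now at (x=4, y=1)
  R: turn right, now facing North
  R: turn right, now facing East
  R: turn right, now facing South
  R: turn right, now facing West
  L: turn left, now facing South
Final: (x=4, y=1), facing South

Answer: Final position: (x=4, y=1), facing South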